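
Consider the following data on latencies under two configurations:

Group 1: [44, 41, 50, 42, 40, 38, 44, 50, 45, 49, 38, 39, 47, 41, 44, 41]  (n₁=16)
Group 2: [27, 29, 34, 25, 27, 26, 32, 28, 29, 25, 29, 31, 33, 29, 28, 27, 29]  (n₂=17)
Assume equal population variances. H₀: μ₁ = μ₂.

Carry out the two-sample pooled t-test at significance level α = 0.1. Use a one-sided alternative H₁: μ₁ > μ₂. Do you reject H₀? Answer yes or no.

reject H₀: yes

x̄₁=43.312, s₁=4.029, n₁=16
x̄₂=28.706, s₂=2.592, n₂=17
s_p² = [15·4.029² + 16·2.592²]/31 = 11.3215
SE = √(s_p²·(1/16+1/17)) = 1.1720
t = (43.312−28.706)/1.1720 = 12.4631
df = 31
p-value (one-sided, H₁ greater) = 0.00000
At α=0.1: p < α → reject H₀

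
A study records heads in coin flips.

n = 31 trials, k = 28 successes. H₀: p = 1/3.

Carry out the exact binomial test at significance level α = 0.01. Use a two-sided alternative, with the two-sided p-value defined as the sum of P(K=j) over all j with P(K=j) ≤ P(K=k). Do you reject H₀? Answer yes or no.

reject H₀: yes

Exact binomial: n=31, k=28, p₀=1/3=0.3333
P(X=j) = C(n,j)·p₀^j·(1−p₀)^(n−j); p = Σ P(X=j) over j with P(X=j) ≤ P(X=28)
p-value (two-sided) = 0.00000
At α=0.01: p < α → reject H₀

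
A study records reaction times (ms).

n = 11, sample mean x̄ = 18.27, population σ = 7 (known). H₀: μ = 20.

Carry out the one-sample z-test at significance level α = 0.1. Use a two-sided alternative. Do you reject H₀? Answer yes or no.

reject H₀: no

SE = σ/√n = 7/√11 = 2.1106
z = (x̄−μ₀)/SE = (18.27−20)/2.1106 = -0.8197
p-value (two-sided) = 0.41240
At α=0.1: p ≥ α → fail to reject H₀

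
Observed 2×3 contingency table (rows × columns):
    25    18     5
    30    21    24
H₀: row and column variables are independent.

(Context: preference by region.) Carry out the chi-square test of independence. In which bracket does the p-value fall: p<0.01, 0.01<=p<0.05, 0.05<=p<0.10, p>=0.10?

Row totals [48, 75], col totals [55, 39, 29], n=123
χ² = (25−21.46)²/21.46 + (18−15.22)²/15.22 + (5−11.32)²/11.32 + (30−33.54)²/33.54 + (21−23.78)²/23.78 + (24−17.68)²/17.68 = 7.5716
df = 2
p-value (upper-tail) = 0.02269
→ bracket: 0.01<=p<0.05

p-value bracket: 0.01<=p<0.05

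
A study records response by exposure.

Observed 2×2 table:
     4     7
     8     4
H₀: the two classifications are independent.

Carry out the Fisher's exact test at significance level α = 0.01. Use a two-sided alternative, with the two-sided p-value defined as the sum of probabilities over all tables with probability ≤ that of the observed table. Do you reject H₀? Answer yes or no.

reject H₀: no

Margins: r₁=11, r₂=12, c₁=12, c₂=11, n=23
p_obs = C(11,4)·C(12,8)/C(23,12); sum pmf over tables with pmf ≤ p_obs
p-value (two-sided) = 0.22035
At α=0.01: p ≥ α → fail to reject H₀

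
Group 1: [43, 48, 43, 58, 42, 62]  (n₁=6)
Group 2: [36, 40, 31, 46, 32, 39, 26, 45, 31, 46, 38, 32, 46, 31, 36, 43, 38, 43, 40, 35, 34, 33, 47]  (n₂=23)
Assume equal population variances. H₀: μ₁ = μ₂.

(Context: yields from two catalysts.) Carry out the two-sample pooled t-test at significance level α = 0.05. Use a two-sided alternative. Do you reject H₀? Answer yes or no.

x̄₁=49.333, s₁=8.618, n₁=6
x̄₂=37.739, s₂=6.032, n₂=23
s_p² = [5·8.618² + 22·6.032²]/27 = 43.3988
SE = √(s_p²·(1/6+1/23)) = 3.0199
t = (49.333−37.739)/3.0199 = 3.8392
df = 27
p-value (two-sided) = 0.00068
At α=0.05: p < α → reject H₀

reject H₀: yes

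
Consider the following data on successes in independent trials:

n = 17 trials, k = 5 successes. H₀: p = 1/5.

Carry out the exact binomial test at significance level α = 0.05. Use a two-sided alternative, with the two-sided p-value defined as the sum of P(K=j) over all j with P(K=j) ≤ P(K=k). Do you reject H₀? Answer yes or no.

Exact binomial: n=17, k=5, p₀=1/5=0.2000
P(X=j) = C(n,j)·p₀^j·(1−p₀)^(n−j); p = Σ P(X=j) over j with P(X=j) ≤ P(X=5)
p-value (two-sided) = 0.36000
At α=0.05: p ≥ α → fail to reject H₀

reject H₀: no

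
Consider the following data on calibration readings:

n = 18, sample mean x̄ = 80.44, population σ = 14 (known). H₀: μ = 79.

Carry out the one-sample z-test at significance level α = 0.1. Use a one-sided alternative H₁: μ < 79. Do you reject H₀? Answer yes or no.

reject H₀: no

SE = σ/√n = 14/√18 = 3.2998
z = (x̄−μ₀)/SE = (80.44−79)/3.2998 = 0.4364
p-value (one-sided, H₁ less) = 0.66872
At α=0.1: p ≥ α → fail to reject H₀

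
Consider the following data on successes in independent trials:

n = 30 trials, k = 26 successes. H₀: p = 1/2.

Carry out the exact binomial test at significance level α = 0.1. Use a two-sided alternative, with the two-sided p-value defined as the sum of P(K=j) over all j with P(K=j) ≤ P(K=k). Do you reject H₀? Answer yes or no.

Exact binomial: n=30, k=26, p₀=1/2=0.5000
P(X=j) = C(n,j)·p₀^j·(1−p₀)^(n−j); p = Σ P(X=j) over j with P(X=j) ≤ P(X=26)
p-value (two-sided) = 0.00006
At α=0.1: p < α → reject H₀

reject H₀: yes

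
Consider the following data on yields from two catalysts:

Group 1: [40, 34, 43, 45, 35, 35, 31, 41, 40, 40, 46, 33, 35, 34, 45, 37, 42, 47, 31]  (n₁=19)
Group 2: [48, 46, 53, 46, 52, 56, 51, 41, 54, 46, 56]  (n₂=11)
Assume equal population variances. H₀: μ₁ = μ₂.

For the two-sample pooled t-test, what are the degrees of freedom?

df = n₁ + n₂ − 2 = 19 + 11 − 2 = 28

degrees of freedom = 28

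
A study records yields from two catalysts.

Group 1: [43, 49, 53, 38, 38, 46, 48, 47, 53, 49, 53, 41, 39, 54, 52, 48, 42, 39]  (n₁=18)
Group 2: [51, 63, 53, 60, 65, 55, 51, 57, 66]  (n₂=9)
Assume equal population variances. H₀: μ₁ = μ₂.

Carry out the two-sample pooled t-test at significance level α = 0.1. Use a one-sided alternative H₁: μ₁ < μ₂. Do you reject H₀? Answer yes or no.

reject H₀: yes

x̄₁=46.222, s₁=5.683, n₁=18
x̄₂=57.889, s₂=5.862, n₂=9
s_p² = [17·5.683² + 8·5.862²]/25 = 32.9600
SE = √(s_p²·(1/18+1/9)) = 2.3438
t = (46.222−57.889)/2.3438 = -4.9777
df = 25
p-value (one-sided, H₁ less) = 0.00002
At α=0.1: p < α → reject H₀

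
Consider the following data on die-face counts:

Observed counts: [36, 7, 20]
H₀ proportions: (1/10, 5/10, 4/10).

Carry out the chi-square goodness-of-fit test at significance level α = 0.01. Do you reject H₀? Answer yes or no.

n = 63; E_i = n·p_i = [6.30, 31.50, 25.20]
χ² = (36−6.30)²/6.30 + (7−31.50)²/31.50 + (20−25.20)²/25.20 = 160.1429
df = 2
p-value (upper-tail) = 0.00000
At α=0.01: p < α → reject H₀

reject H₀: yes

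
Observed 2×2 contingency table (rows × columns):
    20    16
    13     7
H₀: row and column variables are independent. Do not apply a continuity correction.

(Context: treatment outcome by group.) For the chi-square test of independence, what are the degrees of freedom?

degrees of freedom = 1

df = (r−1)(c−1) = (2−1)·(2−1) = 1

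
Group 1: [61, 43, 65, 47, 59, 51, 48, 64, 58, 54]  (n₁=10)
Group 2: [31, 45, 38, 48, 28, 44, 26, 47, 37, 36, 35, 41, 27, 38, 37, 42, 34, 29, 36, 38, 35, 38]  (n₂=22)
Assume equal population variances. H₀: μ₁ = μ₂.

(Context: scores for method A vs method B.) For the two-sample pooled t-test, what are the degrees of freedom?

degrees of freedom = 30

df = n₁ + n₂ − 2 = 10 + 22 − 2 = 30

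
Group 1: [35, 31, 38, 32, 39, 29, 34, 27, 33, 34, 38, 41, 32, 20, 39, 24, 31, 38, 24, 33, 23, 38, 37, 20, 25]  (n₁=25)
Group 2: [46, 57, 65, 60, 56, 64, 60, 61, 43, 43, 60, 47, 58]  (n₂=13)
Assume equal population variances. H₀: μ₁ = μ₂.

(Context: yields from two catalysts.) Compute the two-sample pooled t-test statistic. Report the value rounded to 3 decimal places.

x̄₁=31.800, s₁=6.285, n₁=25
x̄₂=55.385, s₂=7.837, n₂=13
s_p² = [24·6.285² + 12·7.837²]/36 = 46.8077
SE = √(s_p²·(1/25+1/13)) = 2.3394
t = (31.800−55.385)/2.3394 = -10.0814
df = 36

test statistic = -10.081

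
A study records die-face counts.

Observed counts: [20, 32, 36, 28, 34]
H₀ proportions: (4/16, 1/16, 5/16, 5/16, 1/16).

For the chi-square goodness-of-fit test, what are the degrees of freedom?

df = k − 1 = 5 − 1 = 4

degrees of freedom = 4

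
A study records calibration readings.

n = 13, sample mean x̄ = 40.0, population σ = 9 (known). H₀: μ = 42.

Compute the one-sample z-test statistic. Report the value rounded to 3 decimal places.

test statistic = -0.801

SE = σ/√n = 9/√13 = 2.4962
z = (x̄−μ₀)/SE = (40.0−42)/2.4962 = -0.8012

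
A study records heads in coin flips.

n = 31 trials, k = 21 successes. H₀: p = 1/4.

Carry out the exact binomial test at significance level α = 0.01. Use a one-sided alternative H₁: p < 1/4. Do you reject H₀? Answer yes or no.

Exact binomial: n=31, k=21, p₀=1/4=0.2500
P(X≤21) from Σ C(n,i)·p₀^i·(1−p₀)^(n−i)
p-value (one-sided, H₁ less) = 1.00000
At α=0.01: p ≥ α → fail to reject H₀

reject H₀: no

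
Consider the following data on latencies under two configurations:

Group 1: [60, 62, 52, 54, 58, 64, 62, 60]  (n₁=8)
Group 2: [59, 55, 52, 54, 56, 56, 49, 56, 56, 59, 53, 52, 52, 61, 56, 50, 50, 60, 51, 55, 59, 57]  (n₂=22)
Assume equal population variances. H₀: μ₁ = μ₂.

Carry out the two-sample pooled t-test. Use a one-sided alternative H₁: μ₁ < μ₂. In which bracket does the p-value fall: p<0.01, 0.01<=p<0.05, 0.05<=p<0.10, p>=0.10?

p-value bracket: p>=0.10

x̄₁=59.000, s₁=4.140, n₁=8
x̄₂=54.909, s₂=3.463, n₂=22
s_p² = [7·4.140² + 21·3.463²]/28 = 13.2792
SE = √(s_p²·(1/8+1/22)) = 1.5045
t = (59.000−54.909)/1.5045 = 2.7191
df = 28
p-value (one-sided, H₁ less) = 0.99444
→ bracket: p>=0.10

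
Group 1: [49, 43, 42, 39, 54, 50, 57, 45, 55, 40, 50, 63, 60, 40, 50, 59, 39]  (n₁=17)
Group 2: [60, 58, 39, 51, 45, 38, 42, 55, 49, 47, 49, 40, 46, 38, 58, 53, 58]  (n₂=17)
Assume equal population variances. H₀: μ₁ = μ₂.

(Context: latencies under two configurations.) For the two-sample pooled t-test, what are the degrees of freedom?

degrees of freedom = 32

df = n₁ + n₂ − 2 = 17 + 17 − 2 = 32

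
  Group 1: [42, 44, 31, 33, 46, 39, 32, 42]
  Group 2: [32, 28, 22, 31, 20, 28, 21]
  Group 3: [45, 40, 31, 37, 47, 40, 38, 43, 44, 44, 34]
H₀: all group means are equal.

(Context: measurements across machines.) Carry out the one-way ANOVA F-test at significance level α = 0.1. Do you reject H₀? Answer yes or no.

reject H₀: yes

Group means [38.62, 26.00, 40.27], grand mean 35.923
SSB = Σnᵢ(x̄ᵢ−x̄)² = 955.789; SSW = ΣΣ(x−x̄ᵢ)² = 630.057
MSB = 955.789/2 = 477.8947; MSW = 630.057/23 = 27.3938
F = MSB/MSW = 17.4454
df = (2, 23)
p-value (upper-tail) = 0.00002
At α=0.1: p < α → reject H₀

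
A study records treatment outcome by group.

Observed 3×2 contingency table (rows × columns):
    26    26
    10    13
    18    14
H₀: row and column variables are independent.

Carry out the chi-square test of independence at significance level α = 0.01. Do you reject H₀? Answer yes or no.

reject H₀: no

Row totals [52, 23, 32], col totals [54, 53], n=107
χ² = (26−26.24)²/26.24 + (26−25.76)²/25.76 + (10−11.61)²/11.61 + (13−11.39)²/11.39 + (18−16.15)²/16.15 + (14−15.85)²/15.85 = 0.8820
df = 2
p-value (upper-tail) = 0.64338
At α=0.01: p ≥ α → fail to reject H₀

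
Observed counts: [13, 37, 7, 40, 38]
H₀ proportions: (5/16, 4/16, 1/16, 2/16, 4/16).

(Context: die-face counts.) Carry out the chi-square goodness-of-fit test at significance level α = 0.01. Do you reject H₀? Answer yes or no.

n = 135; E_i = n·p_i = [42.19, 33.75, 8.44, 16.88, 33.75]
χ² = (13−42.19)²/42.19 + (37−33.75)²/33.75 + (7−8.44)²/8.44 + (40−16.88)²/16.88 + (38−33.75)²/33.75 = 52.9763
df = 4
p-value (upper-tail) = 0.00000
At α=0.01: p < α → reject H₀

reject H₀: yes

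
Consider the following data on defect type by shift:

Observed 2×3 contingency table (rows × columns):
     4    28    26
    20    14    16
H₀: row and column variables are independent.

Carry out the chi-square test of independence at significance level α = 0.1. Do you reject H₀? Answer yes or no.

reject H₀: yes

Row totals [58, 50], col totals [24, 42, 42], n=108
χ² = (4−12.89)²/12.89 + (28−22.56)²/22.56 + (26−22.56)²/22.56 + (20−11.11)²/11.11 + (14−19.44)²/19.44 + (16−19.44)²/19.44 = 17.2162
df = 2
p-value (upper-tail) = 0.00018
At α=0.1: p < α → reject H₀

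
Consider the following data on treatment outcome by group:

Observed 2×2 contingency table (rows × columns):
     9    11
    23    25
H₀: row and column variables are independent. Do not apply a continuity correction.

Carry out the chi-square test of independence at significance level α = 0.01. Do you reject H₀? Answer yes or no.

Row totals [20, 48], col totals [32, 36], n=68
χ² = (9−9.41)²/9.41 + (11−10.59)²/10.59 + (23−22.59)²/22.59 + (25−25.41)²/25.41 = 0.0482
df = 1
p-value (upper-tail) = 0.82621
At α=0.01: p ≥ α → fail to reject H₀

reject H₀: no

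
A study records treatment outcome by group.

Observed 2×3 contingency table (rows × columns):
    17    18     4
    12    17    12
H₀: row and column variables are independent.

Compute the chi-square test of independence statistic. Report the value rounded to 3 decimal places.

Row totals [39, 41], col totals [29, 35, 16], n=80
χ² = (17−14.14)²/14.14 + (18−17.06)²/17.06 + (4−7.80)²/7.80 + (12−14.86)²/14.86 + (17−17.94)²/17.94 + (12−8.20)²/8.20 = 4.8437
df = 2

test statistic = 4.844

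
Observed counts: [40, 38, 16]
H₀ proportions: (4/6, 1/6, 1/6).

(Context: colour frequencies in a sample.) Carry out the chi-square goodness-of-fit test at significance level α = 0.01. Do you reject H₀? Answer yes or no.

n = 94; E_i = n·p_i = [62.67, 15.67, 15.67]
χ² = (40−62.67)²/62.67 + (38−15.67)²/15.67 + (16−15.67)²/15.67 = 40.0426
df = 2
p-value (upper-tail) = 0.00000
At α=0.01: p < α → reject H₀

reject H₀: yes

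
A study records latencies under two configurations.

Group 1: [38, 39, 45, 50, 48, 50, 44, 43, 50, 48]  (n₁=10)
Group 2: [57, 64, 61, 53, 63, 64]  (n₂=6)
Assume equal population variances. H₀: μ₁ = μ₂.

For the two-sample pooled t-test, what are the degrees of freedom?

df = n₁ + n₂ − 2 = 10 + 6 − 2 = 14

degrees of freedom = 14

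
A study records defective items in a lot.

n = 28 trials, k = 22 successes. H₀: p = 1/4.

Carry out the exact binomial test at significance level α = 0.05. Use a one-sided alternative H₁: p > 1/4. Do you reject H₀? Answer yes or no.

Exact binomial: n=28, k=22, p₀=1/4=0.2500
P(X≥22) from Σ C(n,i)·p₀^i·(1−p₀)^(n−i)
p-value (one-sided, H₁ greater) = 0.00000
At α=0.05: p < α → reject H₀

reject H₀: yes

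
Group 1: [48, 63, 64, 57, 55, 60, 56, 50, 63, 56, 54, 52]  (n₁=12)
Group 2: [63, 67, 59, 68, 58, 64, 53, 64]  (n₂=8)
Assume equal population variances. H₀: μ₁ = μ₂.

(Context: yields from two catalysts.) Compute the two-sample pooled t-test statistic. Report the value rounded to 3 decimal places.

test statistic = -2.351

x̄₁=56.500, s₁=5.196, n₁=12
x̄₂=62.000, s₂=5.014, n₂=8
s_p² = [11·5.196² + 7·5.014²]/18 = 26.2778
SE = √(s_p²·(1/12+1/8)) = 2.3398
t = (56.500−62.000)/2.3398 = -2.3507
df = 18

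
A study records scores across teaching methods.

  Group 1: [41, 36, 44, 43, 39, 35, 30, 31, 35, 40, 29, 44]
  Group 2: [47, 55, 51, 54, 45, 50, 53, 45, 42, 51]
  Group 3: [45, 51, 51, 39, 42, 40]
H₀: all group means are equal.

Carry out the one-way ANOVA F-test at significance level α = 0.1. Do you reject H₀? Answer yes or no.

reject H₀: yes

Group means [37.25, 49.30, 44.67], grand mean 43.143
SSB = Σnᵢ(x̄ᵢ−x̄)² = 809.745; SSW = ΣΣ(x−x̄ᵢ)² = 631.683
MSB = 809.745/2 = 404.8726; MSW = 631.683/25 = 25.2673
F = MSB/MSW = 16.0236
df = (2, 25)
p-value (upper-tail) = 0.00003
At α=0.1: p < α → reject H₀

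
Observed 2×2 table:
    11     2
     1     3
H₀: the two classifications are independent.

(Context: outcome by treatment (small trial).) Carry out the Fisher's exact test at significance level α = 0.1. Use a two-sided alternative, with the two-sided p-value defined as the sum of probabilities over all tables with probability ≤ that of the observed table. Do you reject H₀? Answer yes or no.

Margins: r₁=13, r₂=4, c₁=12, c₂=5, n=17
p_obs = C(13,11)·C(4,1)/C(17,12); sum pmf over tables with pmf ≤ p_obs
p-value (two-sided) = 0.05252
At α=0.1: p < α → reject H₀

reject H₀: yes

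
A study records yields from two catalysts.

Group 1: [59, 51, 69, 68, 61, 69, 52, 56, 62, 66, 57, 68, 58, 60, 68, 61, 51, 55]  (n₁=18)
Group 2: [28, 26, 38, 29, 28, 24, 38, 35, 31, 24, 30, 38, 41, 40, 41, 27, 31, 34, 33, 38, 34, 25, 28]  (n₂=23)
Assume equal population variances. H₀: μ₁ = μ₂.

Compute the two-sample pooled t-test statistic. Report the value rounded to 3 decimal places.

test statistic = 15.289

x̄₁=60.611, s₁=6.279, n₁=18
x̄₂=32.217, s₂=5.592, n₂=23
s_p² = [17·6.279² + 22·5.592²]/39 = 34.8254
SE = √(s_p²·(1/18+1/23)) = 1.8571
t = (60.611−32.217)/1.8571 = 15.2891
df = 39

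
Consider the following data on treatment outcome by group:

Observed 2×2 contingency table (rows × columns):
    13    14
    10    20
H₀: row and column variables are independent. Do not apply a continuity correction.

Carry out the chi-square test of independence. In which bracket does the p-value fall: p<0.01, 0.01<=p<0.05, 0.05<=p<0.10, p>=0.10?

Row totals [27, 30], col totals [23, 34], n=57
χ² = (13−10.89)²/10.89 + (14−16.11)²/16.11 + (10−12.11)²/12.11 + (20−17.89)²/17.89 = 1.2958
df = 1
p-value (upper-tail) = 0.25498
→ bracket: p>=0.10

p-value bracket: p>=0.10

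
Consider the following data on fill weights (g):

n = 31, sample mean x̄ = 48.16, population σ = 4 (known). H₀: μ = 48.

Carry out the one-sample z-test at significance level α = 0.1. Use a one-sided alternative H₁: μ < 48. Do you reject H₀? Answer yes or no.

reject H₀: no

SE = σ/√n = 4/√31 = 0.7184
z = (x̄−μ₀)/SE = (48.16−48)/0.7184 = 0.2227
p-value (one-sided, H₁ less) = 0.58812
At α=0.1: p ≥ α → fail to reject H₀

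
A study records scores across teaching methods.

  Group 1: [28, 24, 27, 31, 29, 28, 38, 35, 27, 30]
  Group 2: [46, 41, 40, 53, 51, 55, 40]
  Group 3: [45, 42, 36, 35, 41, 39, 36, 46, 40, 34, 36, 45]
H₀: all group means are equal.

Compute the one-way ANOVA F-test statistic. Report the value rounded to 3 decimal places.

Group means [29.70, 46.57, 39.58], grand mean 37.862
SSB = Σnᵢ(x̄ᵢ−x̄)² = 1232.717; SSW = ΣΣ(x−x̄ᵢ)² = 600.731
MSB = 1232.717/2 = 616.3587; MSW = 600.731/26 = 23.1050
F = MSB/MSW = 26.6764
df = (2, 26)

test statistic = 26.676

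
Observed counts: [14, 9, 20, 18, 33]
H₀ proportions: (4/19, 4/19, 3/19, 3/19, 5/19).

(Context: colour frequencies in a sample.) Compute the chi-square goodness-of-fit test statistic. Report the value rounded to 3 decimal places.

test statistic = 12.801

n = 94; E_i = n·p_i = [19.79, 19.79, 14.84, 14.84, 24.74]
χ² = (14−19.79)²/19.79 + (9−19.79)²/19.79 + (20−14.84)²/14.84 + (18−14.84)²/14.84 + (33−24.74)²/24.74 = 12.8009
df = 4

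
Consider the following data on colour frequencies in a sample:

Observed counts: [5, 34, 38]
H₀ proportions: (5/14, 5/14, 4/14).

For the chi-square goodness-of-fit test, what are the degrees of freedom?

df = k − 1 = 3 − 1 = 2

degrees of freedom = 2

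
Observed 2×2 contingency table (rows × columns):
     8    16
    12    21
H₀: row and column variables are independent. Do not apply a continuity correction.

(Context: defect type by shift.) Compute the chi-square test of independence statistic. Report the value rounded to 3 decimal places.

Row totals [24, 33], col totals [20, 37], n=57
χ² = (8−8.42)²/8.42 + (16−15.58)²/15.58 + (12−11.58)²/11.58 + (21−21.42)²/21.42 = 0.0560
df = 1

test statistic = 0.056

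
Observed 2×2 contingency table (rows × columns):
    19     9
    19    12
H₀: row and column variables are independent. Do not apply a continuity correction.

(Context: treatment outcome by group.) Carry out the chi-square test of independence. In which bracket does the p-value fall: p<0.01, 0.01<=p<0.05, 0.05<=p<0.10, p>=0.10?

Row totals [28, 31], col totals [38, 21], n=59
χ² = (19−18.03)²/18.03 + (9−9.97)²/9.97 + (19−19.97)²/19.97 + (12−11.03)²/11.03 = 0.2767
df = 1
p-value (upper-tail) = 0.59884
→ bracket: p>=0.10

p-value bracket: p>=0.10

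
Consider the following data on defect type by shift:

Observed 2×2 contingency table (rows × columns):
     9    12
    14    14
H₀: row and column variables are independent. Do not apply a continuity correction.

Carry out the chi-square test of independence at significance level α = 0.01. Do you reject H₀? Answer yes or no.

reject H₀: no

Row totals [21, 28], col totals [23, 26], n=49
χ² = (9−9.86)²/9.86 + (12−11.14)²/11.14 + (14−13.14)²/13.14 + (14−14.86)²/14.86 = 0.2458
df = 1
p-value (upper-tail) = 0.62003
At α=0.01: p ≥ α → fail to reject H₀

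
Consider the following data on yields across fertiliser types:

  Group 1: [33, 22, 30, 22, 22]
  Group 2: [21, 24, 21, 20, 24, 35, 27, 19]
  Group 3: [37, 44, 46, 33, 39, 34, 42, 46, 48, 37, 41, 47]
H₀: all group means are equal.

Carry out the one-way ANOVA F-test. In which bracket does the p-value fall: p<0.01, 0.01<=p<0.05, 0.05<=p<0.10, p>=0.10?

Group means [25.80, 23.88, 41.17], grand mean 32.560
SSB = Σnᵢ(x̄ᵢ−x̄)² = 1720.818; SSW = ΣΣ(x−x̄ᵢ)² = 595.342
MSB = 1720.818/2 = 860.4092; MSW = 595.342/22 = 27.0610
F = MSB/MSW = 31.7952
df = (2, 22)
p-value (upper-tail) = 0.00000
→ bracket: p<0.01

p-value bracket: p<0.01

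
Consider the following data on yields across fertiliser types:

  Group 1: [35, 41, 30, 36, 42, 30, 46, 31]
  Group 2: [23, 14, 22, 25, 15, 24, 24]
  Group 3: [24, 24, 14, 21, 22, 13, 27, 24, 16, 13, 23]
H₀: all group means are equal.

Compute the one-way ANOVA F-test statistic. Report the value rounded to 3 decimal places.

Group means [36.38, 21.00, 20.09], grand mean 25.346
SSB = Σnᵢ(x̄ᵢ−x̄)² = 1409.101; SSW = ΣΣ(x−x̄ᵢ)² = 642.784
MSB = 1409.101/2 = 704.5503; MSW = 642.784/23 = 27.9471
F = MSB/MSW = 25.2101
df = (2, 23)

test statistic = 25.210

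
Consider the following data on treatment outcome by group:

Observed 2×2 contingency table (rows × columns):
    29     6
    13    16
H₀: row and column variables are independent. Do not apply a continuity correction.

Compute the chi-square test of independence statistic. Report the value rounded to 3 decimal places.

Row totals [35, 29], col totals [42, 22], n=64
χ² = (29−22.97)²/22.97 + (6−12.03)²/12.03 + (13−19.03)²/19.03 + (16−9.97)²/9.97 = 10.1676
df = 1

test statistic = 10.168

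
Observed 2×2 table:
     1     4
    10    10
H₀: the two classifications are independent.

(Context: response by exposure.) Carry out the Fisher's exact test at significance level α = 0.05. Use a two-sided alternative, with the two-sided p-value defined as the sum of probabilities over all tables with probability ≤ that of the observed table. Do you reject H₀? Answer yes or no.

reject H₀: no

Margins: r₁=5, r₂=20, c₁=11, c₂=14, n=25
p_obs = C(5,1)·C(20,10)/C(25,11); sum pmf over tables with pmf ≤ p_obs
p-value (two-sided) = 0.34058
At α=0.05: p ≥ α → fail to reject H₀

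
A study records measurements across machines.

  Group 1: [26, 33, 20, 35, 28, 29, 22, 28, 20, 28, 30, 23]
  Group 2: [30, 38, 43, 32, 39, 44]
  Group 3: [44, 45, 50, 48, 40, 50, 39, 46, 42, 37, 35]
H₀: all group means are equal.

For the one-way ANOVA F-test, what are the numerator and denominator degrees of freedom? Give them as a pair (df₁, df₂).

degrees of freedom = [2, 26]

k = 3 groups, N = 29 total
df = (k−1, N−k) = (3−1, 29−3) = (2, 26)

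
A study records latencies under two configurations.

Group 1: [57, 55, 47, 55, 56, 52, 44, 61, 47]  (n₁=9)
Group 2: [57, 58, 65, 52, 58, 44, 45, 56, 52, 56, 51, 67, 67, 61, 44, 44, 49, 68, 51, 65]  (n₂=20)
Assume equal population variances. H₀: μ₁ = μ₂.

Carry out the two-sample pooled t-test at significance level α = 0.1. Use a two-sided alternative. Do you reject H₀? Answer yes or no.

x̄₁=52.667, s₁=5.590, n₁=9
x̄₂=55.500, s₂=8.147, n₂=20
s_p² = [8·5.590² + 19·8.147²]/27 = 55.9630
SE = √(s_p²·(1/9+1/20)) = 3.0027
t = (52.667−55.500)/3.0027 = -0.9436
df = 27
p-value (two-sided) = 0.35375
At α=0.1: p ≥ α → fail to reject H₀

reject H₀: no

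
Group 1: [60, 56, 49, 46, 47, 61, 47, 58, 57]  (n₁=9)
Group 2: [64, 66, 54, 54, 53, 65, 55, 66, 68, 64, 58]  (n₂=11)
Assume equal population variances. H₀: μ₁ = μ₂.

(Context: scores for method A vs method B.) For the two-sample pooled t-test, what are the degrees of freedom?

degrees of freedom = 18

df = n₁ + n₂ − 2 = 9 + 11 − 2 = 18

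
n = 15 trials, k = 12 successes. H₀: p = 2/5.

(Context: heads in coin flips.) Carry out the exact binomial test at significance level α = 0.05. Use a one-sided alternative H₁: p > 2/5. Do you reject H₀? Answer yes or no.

Exact binomial: n=15, k=12, p₀=2/5=0.4000
P(X≥12) from Σ C(n,i)·p₀^i·(1−p₀)^(n−i)
p-value (one-sided, H₁ greater) = 0.00193
At α=0.05: p < α → reject H₀

reject H₀: yes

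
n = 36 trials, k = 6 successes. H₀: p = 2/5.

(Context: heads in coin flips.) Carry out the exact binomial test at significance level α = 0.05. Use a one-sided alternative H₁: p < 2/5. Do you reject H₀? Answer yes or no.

reject H₀: yes

Exact binomial: n=36, k=6, p₀=2/5=0.4000
P(X≤6) from Σ C(n,i)·p₀^i·(1−p₀)^(n−i)
p-value (one-sided, H₁ less) = 0.00242
At α=0.05: p < α → reject H₀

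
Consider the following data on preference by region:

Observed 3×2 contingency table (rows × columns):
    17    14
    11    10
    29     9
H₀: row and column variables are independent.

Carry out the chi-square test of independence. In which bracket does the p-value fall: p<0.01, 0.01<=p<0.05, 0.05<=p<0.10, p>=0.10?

Row totals [31, 21, 38], col totals [57, 33], n=90
χ² = (17−19.63)²/19.63 + (14−11.37)²/11.37 + (11−13.30)²/13.30 + (10−7.70)²/7.70 + (29−24.07)²/24.07 + (9−13.93)²/13.93 = 4.8060
df = 2
p-value (upper-tail) = 0.09045
→ bracket: 0.05<=p<0.10

p-value bracket: 0.05<=p<0.10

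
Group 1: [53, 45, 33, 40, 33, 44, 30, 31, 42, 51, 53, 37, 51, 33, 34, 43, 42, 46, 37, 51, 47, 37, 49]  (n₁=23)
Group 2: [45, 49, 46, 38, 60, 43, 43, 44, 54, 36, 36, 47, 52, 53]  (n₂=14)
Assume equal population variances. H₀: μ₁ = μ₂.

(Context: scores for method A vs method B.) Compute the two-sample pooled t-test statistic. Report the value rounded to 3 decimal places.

test statistic = -1.737

x̄₁=41.826, s₁=7.505, n₁=23
x̄₂=46.143, s₂=7.026, n₂=14
s_p² = [22·7.505² + 13·7.026²]/35 = 53.7434
SE = √(s_p²·(1/23+1/14)) = 2.4851
t = (41.826−46.143)/2.4851 = -1.7371
df = 35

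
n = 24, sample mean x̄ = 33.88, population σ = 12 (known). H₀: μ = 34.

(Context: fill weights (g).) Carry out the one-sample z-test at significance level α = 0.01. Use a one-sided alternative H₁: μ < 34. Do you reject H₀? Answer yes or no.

SE = σ/√n = 12/√24 = 2.4495
z = (x̄−μ₀)/SE = (33.88−34)/2.4495 = -0.0490
p-value (one-sided, H₁ less) = 0.48046
At α=0.01: p ≥ α → fail to reject H₀

reject H₀: no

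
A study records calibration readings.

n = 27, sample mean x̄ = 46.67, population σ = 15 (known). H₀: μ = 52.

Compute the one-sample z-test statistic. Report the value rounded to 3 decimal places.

test statistic = -1.846

SE = σ/√n = 15/√27 = 2.8868
z = (x̄−μ₀)/SE = (46.67−52)/2.8868 = -1.8464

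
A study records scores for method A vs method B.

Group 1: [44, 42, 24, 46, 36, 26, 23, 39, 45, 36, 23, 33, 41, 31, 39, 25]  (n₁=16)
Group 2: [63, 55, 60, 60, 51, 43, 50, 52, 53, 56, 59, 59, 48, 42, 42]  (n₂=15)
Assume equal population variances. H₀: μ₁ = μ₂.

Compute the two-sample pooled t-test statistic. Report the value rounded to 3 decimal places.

test statistic = -6.668

x̄₁=34.562, s₁=8.278, n₁=16
x̄₂=52.867, s₂=6.885, n₂=15
s_p² = [15·8.278² + 14·6.885²]/29 = 58.3335
SE = √(s_p²·(1/16+1/15)) = 2.7449
t = (34.562−52.867)/2.7449 = -6.6683
df = 29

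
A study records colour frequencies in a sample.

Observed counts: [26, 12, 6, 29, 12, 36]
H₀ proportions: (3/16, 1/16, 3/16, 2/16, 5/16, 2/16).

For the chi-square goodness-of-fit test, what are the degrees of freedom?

df = k − 1 = 6 − 1 = 5

degrees of freedom = 5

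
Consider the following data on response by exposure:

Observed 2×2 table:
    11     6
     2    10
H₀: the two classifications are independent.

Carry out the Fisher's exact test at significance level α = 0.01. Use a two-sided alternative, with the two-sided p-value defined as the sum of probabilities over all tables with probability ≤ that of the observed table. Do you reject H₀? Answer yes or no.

Margins: r₁=17, r₂=12, c₁=13, c₂=16, n=29
p_obs = C(17,11)·C(12,2)/C(29,13); sum pmf over tables with pmf ≤ p_obs
p-value (two-sided) = 0.02157
At α=0.01: p ≥ α → fail to reject H₀

reject H₀: no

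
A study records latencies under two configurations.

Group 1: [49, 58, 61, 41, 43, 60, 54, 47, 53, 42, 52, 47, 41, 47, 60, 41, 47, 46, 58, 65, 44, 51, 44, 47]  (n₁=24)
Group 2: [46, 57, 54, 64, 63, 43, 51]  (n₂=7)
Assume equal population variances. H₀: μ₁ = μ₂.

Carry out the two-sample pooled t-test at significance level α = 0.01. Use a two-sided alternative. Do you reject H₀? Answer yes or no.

reject H₀: no

x̄₁=49.917, s₁=7.205, n₁=24
x̄₂=54.000, s₂=8.000, n₂=7
s_p² = [23·7.205² + 6·8.000²]/29 = 54.4080
SE = √(s_p²·(1/24+1/7)) = 3.1685
t = (49.917−54.000)/3.1685 = -1.2887
df = 29
p-value (two-sided) = 0.20768
At α=0.01: p ≥ α → fail to reject H₀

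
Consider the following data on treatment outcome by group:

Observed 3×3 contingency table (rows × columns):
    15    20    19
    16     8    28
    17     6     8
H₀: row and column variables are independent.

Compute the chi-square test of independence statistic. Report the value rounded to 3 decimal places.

test statistic = 14.388

Row totals [54, 52, 31], col totals [48, 34, 55], n=137
χ² = (15−18.92)²/18.92 + (20−13.40)²/13.40 + (19−21.68)²/21.68 + (16−18.22)²/18.22 + (8−12.91)²/12.91 + (28−20.88)²/20.88 + (17−10.86)²/10.86 + (6−7.69)²/7.69 + (8−12.45)²/12.45 = 14.3879
df = 4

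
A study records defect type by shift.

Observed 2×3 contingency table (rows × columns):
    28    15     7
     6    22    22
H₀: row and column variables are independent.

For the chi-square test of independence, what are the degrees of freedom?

degrees of freedom = 2

df = (r−1)(c−1) = (2−1)·(3−1) = 2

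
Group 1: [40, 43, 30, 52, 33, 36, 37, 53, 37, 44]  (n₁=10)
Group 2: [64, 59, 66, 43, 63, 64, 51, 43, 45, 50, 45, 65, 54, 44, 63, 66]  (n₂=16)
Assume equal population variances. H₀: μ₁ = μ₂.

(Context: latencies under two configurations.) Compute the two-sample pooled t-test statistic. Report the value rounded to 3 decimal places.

x̄₁=40.500, s₁=7.590, n₁=10
x̄₂=55.312, s₂=9.300, n₂=16
s_p² = [9·7.590² + 15·9.300²]/24 = 75.6641
SE = √(s_p²·(1/10+1/16)) = 3.5065
t = (40.500−55.312)/3.5065 = -4.2243
df = 24

test statistic = -4.224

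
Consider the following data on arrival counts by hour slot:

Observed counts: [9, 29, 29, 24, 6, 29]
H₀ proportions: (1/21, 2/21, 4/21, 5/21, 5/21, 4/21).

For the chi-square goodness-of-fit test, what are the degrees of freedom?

df = k − 1 = 6 − 1 = 5

degrees of freedom = 5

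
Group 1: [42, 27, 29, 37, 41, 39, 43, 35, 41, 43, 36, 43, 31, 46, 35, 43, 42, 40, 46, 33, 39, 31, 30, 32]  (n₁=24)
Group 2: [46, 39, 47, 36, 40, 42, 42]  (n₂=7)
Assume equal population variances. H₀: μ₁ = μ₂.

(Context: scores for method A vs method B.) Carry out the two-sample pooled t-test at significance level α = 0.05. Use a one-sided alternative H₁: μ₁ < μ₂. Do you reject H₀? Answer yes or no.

x̄₁=37.667, s₁=5.631, n₁=24
x̄₂=41.714, s₂=3.861, n₂=7
s_p² = [23·5.631² + 6·3.861²]/29 = 28.2332
SE = √(s_p²·(1/24+1/7)) = 2.2825
t = (37.667−41.714)/2.2825 = -1.7733
df = 29
p-value (one-sided, H₁ less) = 0.04334
At α=0.05: p < α → reject H₀

reject H₀: yes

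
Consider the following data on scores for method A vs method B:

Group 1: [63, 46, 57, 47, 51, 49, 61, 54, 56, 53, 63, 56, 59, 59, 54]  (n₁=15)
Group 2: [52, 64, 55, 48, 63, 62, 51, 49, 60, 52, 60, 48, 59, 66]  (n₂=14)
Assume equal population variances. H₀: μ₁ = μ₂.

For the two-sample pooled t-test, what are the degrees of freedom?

df = n₁ + n₂ − 2 = 15 + 14 − 2 = 27

degrees of freedom = 27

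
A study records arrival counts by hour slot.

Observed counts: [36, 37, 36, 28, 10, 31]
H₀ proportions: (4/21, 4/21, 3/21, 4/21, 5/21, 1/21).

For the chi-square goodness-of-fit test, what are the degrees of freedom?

df = k − 1 = 6 − 1 = 5

degrees of freedom = 5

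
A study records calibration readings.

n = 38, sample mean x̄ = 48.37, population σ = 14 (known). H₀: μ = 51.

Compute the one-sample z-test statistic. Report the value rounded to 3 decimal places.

SE = σ/√n = 14/√38 = 2.2711
z = (x̄−μ₀)/SE = (48.37−51)/2.2711 = -1.1580

test statistic = -1.158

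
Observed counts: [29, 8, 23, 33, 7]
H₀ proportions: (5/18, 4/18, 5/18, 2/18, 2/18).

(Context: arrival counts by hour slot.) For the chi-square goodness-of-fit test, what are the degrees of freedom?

degrees of freedom = 4

df = k − 1 = 5 − 1 = 4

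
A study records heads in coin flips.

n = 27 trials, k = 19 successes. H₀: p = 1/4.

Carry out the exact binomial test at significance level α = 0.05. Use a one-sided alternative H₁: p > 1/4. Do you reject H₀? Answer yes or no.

reject H₀: yes

Exact binomial: n=27, k=19, p₀=1/4=0.2500
P(X≥19) from Σ C(n,i)·p₀^i·(1−p₀)^(n−i)
p-value (one-sided, H₁ greater) = 0.00000
At α=0.05: p < α → reject H₀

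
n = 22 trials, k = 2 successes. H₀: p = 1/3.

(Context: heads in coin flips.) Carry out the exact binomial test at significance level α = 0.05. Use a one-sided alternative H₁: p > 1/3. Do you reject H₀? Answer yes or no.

Exact binomial: n=22, k=2, p₀=1/3=0.3333
P(X≥2) from Σ C(n,i)·p₀^i·(1−p₀)^(n−i)
p-value (one-sided, H₁ greater) = 0.99840
At α=0.05: p ≥ α → fail to reject H₀

reject H₀: no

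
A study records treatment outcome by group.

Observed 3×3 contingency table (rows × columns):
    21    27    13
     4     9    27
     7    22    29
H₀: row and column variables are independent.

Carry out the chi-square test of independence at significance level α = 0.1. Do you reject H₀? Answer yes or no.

Row totals [61, 40, 58], col totals [32, 58, 69], n=159
χ² = (21−12.28)²/12.28 + (27−22.25)²/22.25 + (13−26.47)²/26.47 + (4−8.05)²/8.05 + (9−14.59)²/14.59 + (27−17.36)²/17.36 + (7−11.67)²/11.67 + (22−21.16)²/21.16 + (29−25.17)²/25.17 = 26.0902
df = 4
p-value (upper-tail) = 0.00003
At α=0.1: p < α → reject H₀

reject H₀: yes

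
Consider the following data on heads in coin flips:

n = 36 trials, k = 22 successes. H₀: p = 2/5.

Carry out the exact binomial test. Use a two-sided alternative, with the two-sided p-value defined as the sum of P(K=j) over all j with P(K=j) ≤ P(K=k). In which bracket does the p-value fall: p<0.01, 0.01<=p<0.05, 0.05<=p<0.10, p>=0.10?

Exact binomial: n=36, k=22, p₀=2/5=0.4000
P(X=j) = C(n,j)·p₀^j·(1−p₀)^(n−j); p = Σ P(X=j) over j with P(X=j) ≤ P(X=22)
p-value (two-sided) = 0.01592
→ bracket: 0.01<=p<0.05

p-value bracket: 0.01<=p<0.05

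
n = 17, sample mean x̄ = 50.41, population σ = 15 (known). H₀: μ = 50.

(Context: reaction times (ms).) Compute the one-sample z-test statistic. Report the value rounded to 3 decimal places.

SE = σ/√n = 15/√17 = 3.6380
z = (x̄−μ₀)/SE = (50.41−50)/3.6380 = 0.1127

test statistic = 0.113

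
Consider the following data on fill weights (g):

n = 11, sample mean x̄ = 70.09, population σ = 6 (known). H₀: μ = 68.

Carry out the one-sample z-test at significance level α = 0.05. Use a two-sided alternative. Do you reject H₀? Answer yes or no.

reject H₀: no

SE = σ/√n = 6/√11 = 1.8091
z = (x̄−μ₀)/SE = (70.09−68)/1.8091 = 1.1553
p-value (two-sided) = 0.24797
At α=0.05: p ≥ α → fail to reject H₀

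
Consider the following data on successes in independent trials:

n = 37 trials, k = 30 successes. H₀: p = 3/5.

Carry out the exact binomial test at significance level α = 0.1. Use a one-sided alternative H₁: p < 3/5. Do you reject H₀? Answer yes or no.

reject H₀: no

Exact binomial: n=37, k=30, p₀=3/5=0.6000
P(X≤30) from Σ C(n,i)·p₀^i·(1−p₀)^(n−i)
p-value (one-sided, H₁ less) = 0.99828
At α=0.1: p ≥ α → fail to reject H₀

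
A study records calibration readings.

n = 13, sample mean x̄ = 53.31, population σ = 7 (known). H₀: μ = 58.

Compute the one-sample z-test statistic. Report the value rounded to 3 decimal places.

SE = σ/√n = 7/√13 = 1.9415
z = (x̄−μ₀)/SE = (53.31−58)/1.9415 = -2.4157

test statistic = -2.416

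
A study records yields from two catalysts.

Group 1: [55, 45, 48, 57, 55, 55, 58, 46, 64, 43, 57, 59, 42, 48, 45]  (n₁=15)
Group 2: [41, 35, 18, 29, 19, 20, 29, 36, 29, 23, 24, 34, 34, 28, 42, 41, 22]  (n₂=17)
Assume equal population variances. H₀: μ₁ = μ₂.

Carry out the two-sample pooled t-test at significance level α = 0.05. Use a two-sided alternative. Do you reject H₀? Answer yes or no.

reject H₀: yes

x̄₁=51.800, s₁=6.826, n₁=15
x̄₂=29.647, s₂=7.897, n₂=17
s_p² = [14·6.826² + 16·7.897²]/30 = 55.0094
SE = √(s_p²·(1/15+1/17)) = 2.6274
t = (51.800−29.647)/2.6274 = 8.4316
df = 30
p-value (two-sided) = 0.00000
At α=0.05: p < α → reject H₀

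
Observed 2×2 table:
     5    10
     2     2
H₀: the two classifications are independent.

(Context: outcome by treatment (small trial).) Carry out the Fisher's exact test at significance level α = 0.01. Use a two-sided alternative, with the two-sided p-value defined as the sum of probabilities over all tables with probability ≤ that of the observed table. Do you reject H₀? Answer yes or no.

Margins: r₁=15, r₂=4, c₁=7, c₂=12, n=19
p_obs = C(15,5)·C(4,2)/C(19,7); sum pmf over tables with pmf ≤ p_obs
p-value (two-sided) = 0.60268
At α=0.01: p ≥ α → fail to reject H₀

reject H₀: no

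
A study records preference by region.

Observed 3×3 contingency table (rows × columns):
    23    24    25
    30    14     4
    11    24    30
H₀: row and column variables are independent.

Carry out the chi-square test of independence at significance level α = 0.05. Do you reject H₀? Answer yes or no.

reject H₀: yes

Row totals [72, 48, 65], col totals [64, 62, 59], n=185
χ² = (23−24.91)²/24.91 + (24−24.13)²/24.13 + (25−22.96)²/22.96 + (30−16.61)²/16.61 + (14−16.09)²/16.09 + (4−15.31)²/15.31 + (11−22.49)²/22.49 + (24−21.78)²/21.78 + (30−20.73)²/20.73 = 29.9949
df = 4
p-value (upper-tail) = 0.00000
At α=0.05: p < α → reject H₀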